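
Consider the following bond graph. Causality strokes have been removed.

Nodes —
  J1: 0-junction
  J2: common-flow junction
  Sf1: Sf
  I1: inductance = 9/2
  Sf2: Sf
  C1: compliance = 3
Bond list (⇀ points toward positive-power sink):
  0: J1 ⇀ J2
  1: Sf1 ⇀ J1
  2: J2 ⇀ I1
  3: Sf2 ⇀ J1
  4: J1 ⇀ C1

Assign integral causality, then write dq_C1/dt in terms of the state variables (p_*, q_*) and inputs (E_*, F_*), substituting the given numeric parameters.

dq_C1/dt = F_Sf1 + F_Sf2 - 2*p_I1/9

bond 1 |Sf1  (Sf1 fixes flow; stroke at Sf1)
bond 3 |Sf2  (Sf2 fixes flow; stroke at Sf2)
bond 2 |I1  (I1: I, integral causality)
bond 0 |J2  (J2 flow already set via bond 2)
bond 4 |J1  (J1: last free bond brings effort in)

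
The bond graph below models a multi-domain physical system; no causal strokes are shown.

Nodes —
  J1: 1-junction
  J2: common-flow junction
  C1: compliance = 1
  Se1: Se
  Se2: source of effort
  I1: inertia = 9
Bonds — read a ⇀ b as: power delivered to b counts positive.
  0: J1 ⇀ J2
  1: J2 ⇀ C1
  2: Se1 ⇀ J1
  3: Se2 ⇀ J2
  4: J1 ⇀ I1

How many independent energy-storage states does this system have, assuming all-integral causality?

b2 stroke→J1  (Se1 fixes effort; stroke away)
b3 stroke→J2  (Se2: effort source, stroke at far end)
b1 stroke→J2  (C1 outputs effort q/C1)
b0 stroke→J1  (only one flow-in slot at J2)
b4 stroke→I1  (J1: last free bond brings flow in)

2  (C1, I1 all integral)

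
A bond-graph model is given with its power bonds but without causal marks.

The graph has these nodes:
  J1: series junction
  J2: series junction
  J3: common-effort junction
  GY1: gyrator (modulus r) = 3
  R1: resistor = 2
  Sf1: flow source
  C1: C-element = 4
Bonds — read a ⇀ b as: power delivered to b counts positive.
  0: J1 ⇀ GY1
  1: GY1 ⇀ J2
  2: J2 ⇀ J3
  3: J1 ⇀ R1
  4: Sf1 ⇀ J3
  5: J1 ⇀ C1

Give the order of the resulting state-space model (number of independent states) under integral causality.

b4 →Sf1  (Sf1: flow source, stroke at near end)
b2 →J3  (J3 needs exactly one e-in)
b1 →J2  (J2 flow already set via bond 2)
b0 →J1  (GY GY1: same side as bond 1)
b5 →J1  (C1 integral (e out))
b3 →R1  (closing 1-jn rule on J1)

1  (C1 all integral)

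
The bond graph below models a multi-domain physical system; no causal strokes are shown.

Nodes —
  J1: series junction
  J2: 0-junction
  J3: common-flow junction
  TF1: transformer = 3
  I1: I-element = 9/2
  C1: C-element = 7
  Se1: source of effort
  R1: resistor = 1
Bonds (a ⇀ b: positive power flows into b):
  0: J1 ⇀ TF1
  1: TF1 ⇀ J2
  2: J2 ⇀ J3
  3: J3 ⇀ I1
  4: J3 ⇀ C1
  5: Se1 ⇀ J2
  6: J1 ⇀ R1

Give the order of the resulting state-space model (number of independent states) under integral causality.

bond 5 stroke→J2  (Se1 (Se) sets effort on bond)
bond 1 stroke→TF1  (J2: bond 5 brought effort, rest push out)
bond 2 stroke→J3  (common-e at J2 fixed by 5)
bond 0 stroke→J1  (through TF1, causality passes straight; one stroke at TF1)
bond 6 stroke→R1  (only one flow-in slot at J1)
bond 3 stroke→I1  (I1 outputs flow p/I1)
bond 4 stroke→J3  (common-f at J3 fixed by 3)

2  (C1, I1 all integral)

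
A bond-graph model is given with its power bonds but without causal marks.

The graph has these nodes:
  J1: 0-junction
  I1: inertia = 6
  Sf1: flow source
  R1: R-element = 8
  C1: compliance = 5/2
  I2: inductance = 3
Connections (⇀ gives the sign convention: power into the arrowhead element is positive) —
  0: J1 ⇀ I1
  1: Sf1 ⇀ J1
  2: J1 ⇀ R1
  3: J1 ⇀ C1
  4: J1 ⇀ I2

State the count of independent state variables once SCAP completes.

β1 →Sf1  (source Sf1 imposes f)
β0 →I1  (prefer integral on I1)
β3 →J1  (C1 integral (e out))
β2 →R1  (common-e at J1 fixed by 3)
β4 →I2  (J1 effort already set via bond 3)

3  (C1, I1, I2 all integral)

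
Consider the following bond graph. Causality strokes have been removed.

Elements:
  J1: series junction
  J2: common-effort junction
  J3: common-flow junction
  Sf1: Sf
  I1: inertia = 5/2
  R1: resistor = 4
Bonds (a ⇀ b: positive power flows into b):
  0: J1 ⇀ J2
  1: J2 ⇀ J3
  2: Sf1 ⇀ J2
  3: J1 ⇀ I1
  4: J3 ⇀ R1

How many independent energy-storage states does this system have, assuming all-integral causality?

1  (I1 all integral)

bond 2 stroke at Sf1  (Sf1 fixes flow; stroke at Sf1)
bond 3 stroke at I1  (I1: I, integral causality)
bond 0 stroke at J1  (common-f at J1 fixed by 3)
bond 1 stroke at J2  (closing 0-jn rule on J2)
bond 4 stroke at J3  (J3: bond 1 brought flow, rest push out)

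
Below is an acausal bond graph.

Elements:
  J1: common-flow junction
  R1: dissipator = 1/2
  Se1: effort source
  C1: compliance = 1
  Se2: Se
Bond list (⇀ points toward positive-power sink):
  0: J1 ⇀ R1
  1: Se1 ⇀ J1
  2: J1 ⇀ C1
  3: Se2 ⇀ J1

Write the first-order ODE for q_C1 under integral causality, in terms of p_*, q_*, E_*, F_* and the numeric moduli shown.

dq_C1/dt = 2*E_Se1 + 2*E_Se2 - 2*q_C1

β1 stroke at J1  (Se1 (Se) sets effort on bond)
β3 stroke at J1  (Se2: effort source, stroke at far end)
β2 stroke at J1  (C1 integral (e out))
β0 stroke at R1  (J1 needs exactly one f-in)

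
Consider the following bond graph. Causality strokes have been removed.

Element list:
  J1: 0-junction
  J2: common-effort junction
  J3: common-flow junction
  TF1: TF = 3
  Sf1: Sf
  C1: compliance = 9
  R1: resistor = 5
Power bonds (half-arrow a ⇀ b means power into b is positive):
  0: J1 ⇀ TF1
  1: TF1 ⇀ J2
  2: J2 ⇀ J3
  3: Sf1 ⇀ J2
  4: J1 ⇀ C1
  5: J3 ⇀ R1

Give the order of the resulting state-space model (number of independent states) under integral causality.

1  (C1 all integral)

bond 3 |Sf1  (source Sf1 imposes f)
bond 4 |J1  (prefer integral on C1)
bond 0 |TF1  (J1 effort already set via bond 4)
bond 1 |J2  (TF TF1: opposite of bond 0)
bond 2 |J3  (J2: bond 1 brought effort, rest push out)
bond 5 |R1  (closing 1-jn rule on J3)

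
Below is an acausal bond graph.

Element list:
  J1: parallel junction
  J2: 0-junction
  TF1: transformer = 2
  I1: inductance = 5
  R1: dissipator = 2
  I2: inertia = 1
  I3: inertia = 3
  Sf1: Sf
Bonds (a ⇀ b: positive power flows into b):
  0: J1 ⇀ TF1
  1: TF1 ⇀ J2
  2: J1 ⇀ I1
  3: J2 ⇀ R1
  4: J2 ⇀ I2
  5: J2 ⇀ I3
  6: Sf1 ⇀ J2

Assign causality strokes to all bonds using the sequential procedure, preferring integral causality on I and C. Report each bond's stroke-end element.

b6 stroke at Sf1  (Sf1: flow source, stroke at near end)
b2 stroke at I1  (I1: I, integral causality)
b0 stroke at J1  (only one effort-in slot at J1)
b1 stroke at TF1  (through TF1, causality passes straight; one stroke at TF1)
b4 stroke at I2  (prefer integral on I2)
b5 stroke at I3  (prefer integral on I3)
b3 stroke at J2  (J2 needs exactly one e-in)

b0 stroke at J1
b1 stroke at TF1
b2 stroke at I1
b3 stroke at J2
b4 stroke at I2
b5 stroke at I3
b6 stroke at Sf1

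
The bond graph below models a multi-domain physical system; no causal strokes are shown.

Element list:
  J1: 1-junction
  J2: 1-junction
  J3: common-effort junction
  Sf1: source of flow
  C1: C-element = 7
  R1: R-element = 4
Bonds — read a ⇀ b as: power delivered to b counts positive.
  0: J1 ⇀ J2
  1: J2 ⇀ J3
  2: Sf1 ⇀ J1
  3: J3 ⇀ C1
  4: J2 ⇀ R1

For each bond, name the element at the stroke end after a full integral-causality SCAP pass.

bond 0 →J1
bond 1 →J2
bond 2 →Sf1
bond 3 →J3
bond 4 →J2

#2 |Sf1  (Sf1 fixes flow; stroke at Sf1)
#0 |J1  (common-f at J1 fixed by 2)
#1 |J2  (common-f at J2 fixed by 0)
#4 |J2  (J2 flow already set via bond 0)
#3 |J3  (J3 needs exactly one e-in)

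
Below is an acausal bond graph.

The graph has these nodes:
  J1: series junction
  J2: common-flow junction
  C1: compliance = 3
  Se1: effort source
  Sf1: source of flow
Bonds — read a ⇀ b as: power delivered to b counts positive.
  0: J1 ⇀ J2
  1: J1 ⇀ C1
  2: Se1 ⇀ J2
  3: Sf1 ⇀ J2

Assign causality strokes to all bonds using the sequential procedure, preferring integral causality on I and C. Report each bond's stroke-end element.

#0 stroke→J2
#1 stroke→J1
#2 stroke→J2
#3 stroke→Sf1

b2 →J2  (Se1: effort source, stroke at far end)
b3 →Sf1  (Sf1: flow source, stroke at near end)
b0 →J2  (J2 flow already set via bond 3)
b1 →J1  (1-jn J1 has f-setter on 0)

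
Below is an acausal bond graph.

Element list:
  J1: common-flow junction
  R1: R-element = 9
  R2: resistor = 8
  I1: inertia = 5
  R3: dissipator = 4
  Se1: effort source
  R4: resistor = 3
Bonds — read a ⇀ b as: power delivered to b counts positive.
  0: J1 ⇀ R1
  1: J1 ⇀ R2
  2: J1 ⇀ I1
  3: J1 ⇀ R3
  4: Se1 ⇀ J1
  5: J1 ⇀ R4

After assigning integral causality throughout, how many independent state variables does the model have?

b4 stroke→J1  (source Se1 imposes e)
b2 stroke→I1  (I1: I, integral causality)
b0 stroke→J1  (J1 flow already set via bond 2)
b1 stroke→J1  (common-f at J1 fixed by 2)
b3 stroke→J1  (J1: bond 2 brought flow, rest push out)
b5 stroke→J1  (1-jn J1 has f-setter on 2)

1  (I1 all integral)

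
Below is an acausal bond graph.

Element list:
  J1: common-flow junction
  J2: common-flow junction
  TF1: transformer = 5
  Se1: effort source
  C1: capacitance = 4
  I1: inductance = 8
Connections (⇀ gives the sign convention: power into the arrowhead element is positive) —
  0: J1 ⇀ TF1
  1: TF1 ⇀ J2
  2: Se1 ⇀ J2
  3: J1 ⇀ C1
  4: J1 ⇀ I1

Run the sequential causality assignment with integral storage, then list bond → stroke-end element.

bond 2 →J2  (Se1 (Se) sets effort on bond)
bond 1 →TF1  (J2: last free bond brings flow in)
bond 0 →J1  (TF1 one-in-one-out from 1)
bond 3 →J1  (C1: C, integral causality)
bond 4 →I1  (only one flow-in slot at J1)

b0 →J1
b1 →TF1
b2 →J2
b3 →J1
b4 →I1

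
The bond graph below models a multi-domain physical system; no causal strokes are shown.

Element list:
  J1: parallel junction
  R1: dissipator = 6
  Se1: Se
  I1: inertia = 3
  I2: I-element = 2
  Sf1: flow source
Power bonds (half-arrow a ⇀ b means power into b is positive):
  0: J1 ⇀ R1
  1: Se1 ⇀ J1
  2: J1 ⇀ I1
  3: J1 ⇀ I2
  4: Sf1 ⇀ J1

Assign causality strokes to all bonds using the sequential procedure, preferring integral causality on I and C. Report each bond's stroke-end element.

bond 0 stroke→R1
bond 1 stroke→J1
bond 2 stroke→I1
bond 3 stroke→I2
bond 4 stroke→Sf1

β1 |J1  (Se1: effort source, stroke at far end)
β4 |Sf1  (source Sf1 imposes f)
β0 |R1  (J1: bond 1 brought effort, rest push out)
β2 |I1  (J1: bond 1 brought effort, rest push out)
β3 |I2  (J1 effort already set via bond 1)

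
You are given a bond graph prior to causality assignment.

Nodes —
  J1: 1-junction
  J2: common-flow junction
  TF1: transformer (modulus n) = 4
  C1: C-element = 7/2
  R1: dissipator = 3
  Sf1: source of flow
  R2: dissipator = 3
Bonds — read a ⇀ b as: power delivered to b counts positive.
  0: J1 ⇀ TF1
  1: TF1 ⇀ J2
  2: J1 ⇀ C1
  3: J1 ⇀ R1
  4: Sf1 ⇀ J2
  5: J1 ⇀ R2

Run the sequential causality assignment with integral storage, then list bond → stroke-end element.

#4 →Sf1  (Sf1 (Sf) sets flow on bond)
#1 →J2  (1-jn J2 has f-setter on 4)
#0 →TF1  (through TF1, causality passes straight; one stroke at TF1)
#2 →J1  (common-f at J1 fixed by 0)
#3 →J1  (common-f at J1 fixed by 0)
#5 →J1  (J1 flow already set via bond 0)

#0 |TF1
#1 |J2
#2 |J1
#3 |J1
#4 |Sf1
#5 |J1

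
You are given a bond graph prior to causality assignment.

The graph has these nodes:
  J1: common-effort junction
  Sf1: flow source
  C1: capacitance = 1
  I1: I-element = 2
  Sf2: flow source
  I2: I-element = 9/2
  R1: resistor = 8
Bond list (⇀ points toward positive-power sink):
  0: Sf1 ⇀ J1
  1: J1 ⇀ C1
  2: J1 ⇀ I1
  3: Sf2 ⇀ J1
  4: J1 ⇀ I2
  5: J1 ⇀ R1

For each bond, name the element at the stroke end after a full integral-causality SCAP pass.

β0 stroke at Sf1
β1 stroke at J1
β2 stroke at I1
β3 stroke at Sf2
β4 stroke at I2
β5 stroke at R1

β0 |Sf1  (Sf1: flow source, stroke at near end)
β3 |Sf2  (Sf2: flow source, stroke at near end)
β1 |J1  (C1: C, integral causality)
β2 |I1  (common-e at J1 fixed by 1)
β4 |I2  (J1 effort already set via bond 1)
β5 |R1  (common-e at J1 fixed by 1)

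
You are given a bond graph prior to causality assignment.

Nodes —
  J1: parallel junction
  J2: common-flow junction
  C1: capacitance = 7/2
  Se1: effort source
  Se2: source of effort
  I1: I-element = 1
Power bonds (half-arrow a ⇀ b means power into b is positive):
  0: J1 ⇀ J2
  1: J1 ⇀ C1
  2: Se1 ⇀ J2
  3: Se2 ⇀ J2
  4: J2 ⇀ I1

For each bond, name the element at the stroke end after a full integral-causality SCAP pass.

bond 0 →J2
bond 1 →J1
bond 2 →J2
bond 3 →J2
bond 4 →I1

#2 stroke at J2  (Se1 fixes effort; stroke away)
#3 stroke at J2  (Se2: effort source, stroke at far end)
#1 stroke at J1  (prefer integral on C1)
#0 stroke at J2  (J1 effort already set via bond 1)
#4 stroke at I1  (closing 1-jn rule on J2)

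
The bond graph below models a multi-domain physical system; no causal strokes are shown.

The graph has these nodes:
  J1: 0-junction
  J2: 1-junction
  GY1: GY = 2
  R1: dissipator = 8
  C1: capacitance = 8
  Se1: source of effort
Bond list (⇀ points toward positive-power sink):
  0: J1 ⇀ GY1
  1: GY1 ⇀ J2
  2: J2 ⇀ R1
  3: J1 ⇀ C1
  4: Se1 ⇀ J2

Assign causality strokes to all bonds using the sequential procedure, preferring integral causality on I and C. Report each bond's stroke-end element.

bond 4 stroke at J2  (Se1: effort source, stroke at far end)
bond 3 stroke at J1  (C1: C, integral causality)
bond 0 stroke at GY1  (J1: bond 3 brought effort, rest push out)
bond 1 stroke at GY1  (GY1 both-in/both-out from 0)
bond 2 stroke at J2  (J2: bond 1 brought flow, rest push out)

b0 stroke→GY1
b1 stroke→GY1
b2 stroke→J2
b3 stroke→J1
b4 stroke→J2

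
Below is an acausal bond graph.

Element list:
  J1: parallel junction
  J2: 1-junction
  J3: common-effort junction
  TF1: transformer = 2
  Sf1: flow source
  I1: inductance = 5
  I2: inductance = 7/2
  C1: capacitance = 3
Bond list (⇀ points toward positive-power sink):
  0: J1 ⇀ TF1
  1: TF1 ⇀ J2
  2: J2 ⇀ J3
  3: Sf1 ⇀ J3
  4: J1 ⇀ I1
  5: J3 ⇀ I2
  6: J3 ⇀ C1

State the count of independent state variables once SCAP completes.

b3 stroke→Sf1  (Sf1: flow source, stroke at near end)
b4 stroke→I1  (prefer integral on I1)
b0 stroke→J1  (J1 needs exactly one e-in)
b1 stroke→TF1  (TF1 one-in-one-out from 0)
b2 stroke→J2  (common-f at J2 fixed by 1)
b5 stroke→I2  (I2: I, integral causality)
b6 stroke→J3  (closing 0-jn rule on J3)

3  (C1, I1, I2 all integral)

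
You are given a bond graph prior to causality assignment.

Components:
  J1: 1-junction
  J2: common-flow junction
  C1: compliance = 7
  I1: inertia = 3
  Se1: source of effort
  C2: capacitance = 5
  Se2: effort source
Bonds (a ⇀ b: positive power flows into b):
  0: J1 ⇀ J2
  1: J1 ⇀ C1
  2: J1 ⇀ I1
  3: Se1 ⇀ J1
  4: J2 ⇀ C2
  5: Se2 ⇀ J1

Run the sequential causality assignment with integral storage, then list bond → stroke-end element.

#0 →J1
#1 →J1
#2 →I1
#3 →J1
#4 →J2
#5 →J1

β3 stroke at J1  (source Se1 imposes e)
β5 stroke at J1  (Se2 fixes effort; stroke away)
β1 stroke at J1  (C1 outputs effort q/C1)
β2 stroke at I1  (I1: I, integral causality)
β0 stroke at J1  (common-f at J1 fixed by 2)
β4 stroke at J2  (common-f at J2 fixed by 0)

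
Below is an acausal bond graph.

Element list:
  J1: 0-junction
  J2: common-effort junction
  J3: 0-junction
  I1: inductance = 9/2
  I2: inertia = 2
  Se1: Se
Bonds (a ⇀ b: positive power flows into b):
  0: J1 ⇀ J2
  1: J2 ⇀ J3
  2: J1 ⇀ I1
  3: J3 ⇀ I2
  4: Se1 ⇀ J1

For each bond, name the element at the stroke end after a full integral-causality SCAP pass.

bond 0 stroke at J2
bond 1 stroke at J3
bond 2 stroke at I1
bond 3 stroke at I2
bond 4 stroke at J1

#4 |J1  (Se1 (Se) sets effort on bond)
#0 |J2  (J1: bond 4 brought effort, rest push out)
#2 |I1  (0-jn J1 has e-setter on 4)
#1 |J3  (common-e at J2 fixed by 0)
#3 |I2  (common-e at J3 fixed by 1)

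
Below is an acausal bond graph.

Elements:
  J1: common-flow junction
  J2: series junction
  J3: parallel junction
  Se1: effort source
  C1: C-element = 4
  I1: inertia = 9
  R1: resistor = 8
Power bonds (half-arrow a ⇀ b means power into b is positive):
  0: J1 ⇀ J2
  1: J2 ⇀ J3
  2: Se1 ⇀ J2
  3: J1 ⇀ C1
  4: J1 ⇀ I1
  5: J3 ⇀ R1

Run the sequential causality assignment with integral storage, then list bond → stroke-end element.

b2 |J2  (Se1 (Se) sets effort on bond)
b3 |J1  (C1 integral (e out))
b4 |I1  (I1 outputs flow p/I1)
b0 |J1  (J1: bond 4 brought flow, rest push out)
b1 |J2  (J2: bond 0 brought flow, rest push out)
b5 |J3  (J3 needs exactly one e-in)

β0 stroke at J1
β1 stroke at J2
β2 stroke at J2
β3 stroke at J1
β4 stroke at I1
β5 stroke at J3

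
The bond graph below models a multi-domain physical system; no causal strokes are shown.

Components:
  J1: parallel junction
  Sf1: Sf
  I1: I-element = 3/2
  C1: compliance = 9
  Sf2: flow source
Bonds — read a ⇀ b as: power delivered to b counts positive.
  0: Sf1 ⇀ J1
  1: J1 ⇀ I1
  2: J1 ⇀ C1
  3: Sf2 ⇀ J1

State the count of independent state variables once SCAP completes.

2  (C1, I1 all integral)

bond 0 →Sf1  (Sf1 fixes flow; stroke at Sf1)
bond 3 →Sf2  (Sf2 (Sf) sets flow on bond)
bond 1 →I1  (prefer integral on I1)
bond 2 →J1  (closing 0-jn rule on J1)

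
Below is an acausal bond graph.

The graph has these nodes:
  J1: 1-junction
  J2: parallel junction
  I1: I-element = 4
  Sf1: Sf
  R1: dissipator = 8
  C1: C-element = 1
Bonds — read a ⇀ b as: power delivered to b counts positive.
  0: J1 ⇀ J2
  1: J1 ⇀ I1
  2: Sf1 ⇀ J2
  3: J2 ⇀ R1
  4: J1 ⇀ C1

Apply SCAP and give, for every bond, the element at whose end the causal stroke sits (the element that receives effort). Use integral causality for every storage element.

β2 →Sf1  (Sf1 fixes flow; stroke at Sf1)
β1 →I1  (I1 integral (f out))
β0 →J1  (1-jn J1 has f-setter on 1)
β4 →J1  (common-f at J1 fixed by 1)
β3 →J2  (only one effort-in slot at J2)

b0 stroke at J1
b1 stroke at I1
b2 stroke at Sf1
b3 stroke at J2
b4 stroke at J1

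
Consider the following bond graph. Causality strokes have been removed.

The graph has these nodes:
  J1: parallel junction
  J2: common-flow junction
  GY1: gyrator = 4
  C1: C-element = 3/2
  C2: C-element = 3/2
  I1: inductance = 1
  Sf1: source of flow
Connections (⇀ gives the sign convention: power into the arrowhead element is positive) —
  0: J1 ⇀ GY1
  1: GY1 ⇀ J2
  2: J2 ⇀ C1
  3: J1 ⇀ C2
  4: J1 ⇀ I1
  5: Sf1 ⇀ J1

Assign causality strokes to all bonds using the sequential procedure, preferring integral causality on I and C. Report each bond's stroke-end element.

b0 →GY1
b1 →GY1
b2 →J2
b3 →J1
b4 →I1
b5 →Sf1

b5 |Sf1  (source Sf1 imposes f)
b2 |J2  (C1: C, integral causality)
b1 |GY1  (J2 needs exactly one f-in)
b0 |GY1  (GY1: gyrator matches bond 1)
b3 |J1  (C2 outputs effort q/C2)
b4 |I1  (J1: bond 3 brought effort, rest push out)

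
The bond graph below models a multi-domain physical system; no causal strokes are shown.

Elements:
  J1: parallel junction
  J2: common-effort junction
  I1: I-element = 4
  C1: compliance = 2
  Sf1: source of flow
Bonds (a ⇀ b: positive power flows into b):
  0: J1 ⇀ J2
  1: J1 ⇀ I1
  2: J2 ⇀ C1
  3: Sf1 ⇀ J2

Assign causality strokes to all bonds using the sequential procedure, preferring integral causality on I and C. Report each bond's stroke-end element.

β0 stroke at J1
β1 stroke at I1
β2 stroke at J2
β3 stroke at Sf1

β3 stroke at Sf1  (Sf1 (Sf) sets flow on bond)
β1 stroke at I1  (I1: I, integral causality)
β0 stroke at J1  (only one effort-in slot at J1)
β2 stroke at J2  (J2 needs exactly one e-in)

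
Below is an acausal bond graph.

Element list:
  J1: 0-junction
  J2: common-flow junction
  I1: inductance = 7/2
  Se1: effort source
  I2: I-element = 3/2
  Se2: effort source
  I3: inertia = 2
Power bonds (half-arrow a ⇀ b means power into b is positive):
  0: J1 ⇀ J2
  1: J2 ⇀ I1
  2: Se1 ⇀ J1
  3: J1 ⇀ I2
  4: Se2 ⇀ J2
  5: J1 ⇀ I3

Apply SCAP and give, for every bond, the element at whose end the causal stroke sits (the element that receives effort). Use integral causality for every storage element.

b2 |J1  (source Se1 imposes e)
b4 |J2  (Se2 fixes effort; stroke away)
b0 |J2  (J1 effort already set via bond 2)
b3 |I2  (J1 effort already set via bond 2)
b5 |I3  (J1 effort already set via bond 2)
b1 |I1  (J2 needs exactly one f-in)

β0 →J2
β1 →I1
β2 →J1
β3 →I2
β4 →J2
β5 →I3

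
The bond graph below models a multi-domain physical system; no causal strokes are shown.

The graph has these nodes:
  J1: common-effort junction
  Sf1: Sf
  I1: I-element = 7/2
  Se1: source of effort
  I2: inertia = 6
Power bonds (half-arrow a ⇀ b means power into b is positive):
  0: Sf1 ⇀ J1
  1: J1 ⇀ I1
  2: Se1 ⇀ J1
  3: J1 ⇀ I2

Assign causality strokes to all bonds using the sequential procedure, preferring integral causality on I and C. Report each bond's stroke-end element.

β0 stroke at Sf1  (Sf1 fixes flow; stroke at Sf1)
β2 stroke at J1  (source Se1 imposes e)
β1 stroke at I1  (0-jn J1 has e-setter on 2)
β3 stroke at I2  (0-jn J1 has e-setter on 2)

b0 stroke→Sf1
b1 stroke→I1
b2 stroke→J1
b3 stroke→I2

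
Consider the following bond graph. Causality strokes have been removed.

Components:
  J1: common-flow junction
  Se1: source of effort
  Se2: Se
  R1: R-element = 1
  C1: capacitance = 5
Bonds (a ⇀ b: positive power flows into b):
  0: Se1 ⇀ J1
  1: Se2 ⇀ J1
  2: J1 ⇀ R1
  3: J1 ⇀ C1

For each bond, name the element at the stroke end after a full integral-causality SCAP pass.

#0 →J1  (Se1 fixes effort; stroke away)
#1 →J1  (Se2 fixes effort; stroke away)
#3 →J1  (C1 integral (e out))
#2 →R1  (J1 needs exactly one f-in)

β0 stroke at J1
β1 stroke at J1
β2 stroke at R1
β3 stroke at J1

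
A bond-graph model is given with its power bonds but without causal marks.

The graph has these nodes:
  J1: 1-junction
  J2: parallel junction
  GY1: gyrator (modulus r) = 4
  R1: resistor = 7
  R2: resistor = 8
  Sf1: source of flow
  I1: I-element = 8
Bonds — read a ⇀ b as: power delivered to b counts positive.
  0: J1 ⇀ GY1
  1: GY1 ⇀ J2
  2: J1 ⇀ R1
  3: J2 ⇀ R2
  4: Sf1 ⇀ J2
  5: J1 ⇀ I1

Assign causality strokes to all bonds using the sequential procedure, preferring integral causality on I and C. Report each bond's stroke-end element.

b4 stroke→Sf1  (source Sf1 imposes f)
b5 stroke→I1  (prefer integral on I1)
b0 stroke→J1  (common-f at J1 fixed by 5)
b2 stroke→J1  (common-f at J1 fixed by 5)
b1 stroke→J2  (GY1 both-in/both-out from 0)
b3 stroke→R2  (J2 effort already set via bond 1)

#0 →J1
#1 →J2
#2 →J1
#3 →R2
#4 →Sf1
#5 →I1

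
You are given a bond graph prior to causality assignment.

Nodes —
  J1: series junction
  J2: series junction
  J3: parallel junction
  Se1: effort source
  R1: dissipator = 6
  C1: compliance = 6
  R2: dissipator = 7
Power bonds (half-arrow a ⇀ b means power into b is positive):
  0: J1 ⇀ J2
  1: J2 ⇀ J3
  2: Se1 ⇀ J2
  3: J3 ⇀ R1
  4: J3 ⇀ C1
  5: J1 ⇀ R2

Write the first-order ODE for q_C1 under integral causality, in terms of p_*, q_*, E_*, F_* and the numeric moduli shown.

dq_C1/dt = E_Se1/7 - 13*q_C1/252

bond 2 stroke at J2  (Se1 fixes effort; stroke away)
bond 4 stroke at J3  (C1 integral (e out))
bond 1 stroke at J2  (J3: bond 4 brought effort, rest push out)
bond 3 stroke at R1  (common-e at J3 fixed by 4)
bond 0 stroke at J1  (J2 needs exactly one f-in)
bond 5 stroke at R2  (J1 needs exactly one f-in)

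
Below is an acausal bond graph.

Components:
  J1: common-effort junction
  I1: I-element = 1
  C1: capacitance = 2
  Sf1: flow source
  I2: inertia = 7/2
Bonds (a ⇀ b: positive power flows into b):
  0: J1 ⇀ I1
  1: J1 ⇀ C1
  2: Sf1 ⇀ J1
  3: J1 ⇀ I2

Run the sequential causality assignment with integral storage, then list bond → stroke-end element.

#2 stroke→Sf1  (Sf1 (Sf) sets flow on bond)
#0 stroke→I1  (prefer integral on I1)
#1 stroke→J1  (C1 outputs effort q/C1)
#3 stroke→I2  (J1 effort already set via bond 1)

#0 →I1
#1 →J1
#2 →Sf1
#3 →I2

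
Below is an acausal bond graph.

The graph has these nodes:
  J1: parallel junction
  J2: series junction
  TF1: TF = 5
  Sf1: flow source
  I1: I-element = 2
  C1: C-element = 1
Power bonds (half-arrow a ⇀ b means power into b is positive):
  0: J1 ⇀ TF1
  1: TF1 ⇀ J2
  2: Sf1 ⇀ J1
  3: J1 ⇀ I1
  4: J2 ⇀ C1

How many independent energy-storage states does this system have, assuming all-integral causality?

2  (C1, I1 all integral)

bond 2 stroke at Sf1  (source Sf1 imposes f)
bond 3 stroke at I1  (prefer integral on I1)
bond 0 stroke at J1  (J1 needs exactly one e-in)
bond 1 stroke at TF1  (through TF1, causality passes straight; one stroke at TF1)
bond 4 stroke at J2  (J2: bond 1 brought flow, rest push out)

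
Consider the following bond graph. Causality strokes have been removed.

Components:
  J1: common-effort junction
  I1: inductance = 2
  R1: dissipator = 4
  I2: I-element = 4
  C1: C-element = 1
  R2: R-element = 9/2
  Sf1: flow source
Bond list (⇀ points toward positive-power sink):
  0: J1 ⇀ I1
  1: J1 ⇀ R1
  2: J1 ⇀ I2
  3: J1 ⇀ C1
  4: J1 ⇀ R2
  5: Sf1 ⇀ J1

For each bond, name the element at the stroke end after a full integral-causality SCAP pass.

b5 →Sf1  (Sf1 (Sf) sets flow on bond)
b0 →I1  (prefer integral on I1)
b2 →I2  (prefer integral on I2)
b3 →J1  (C1: C, integral causality)
b1 →R1  (common-e at J1 fixed by 3)
b4 →R2  (common-e at J1 fixed by 3)

b0 stroke→I1
b1 stroke→R1
b2 stroke→I2
b3 stroke→J1
b4 stroke→R2
b5 stroke→Sf1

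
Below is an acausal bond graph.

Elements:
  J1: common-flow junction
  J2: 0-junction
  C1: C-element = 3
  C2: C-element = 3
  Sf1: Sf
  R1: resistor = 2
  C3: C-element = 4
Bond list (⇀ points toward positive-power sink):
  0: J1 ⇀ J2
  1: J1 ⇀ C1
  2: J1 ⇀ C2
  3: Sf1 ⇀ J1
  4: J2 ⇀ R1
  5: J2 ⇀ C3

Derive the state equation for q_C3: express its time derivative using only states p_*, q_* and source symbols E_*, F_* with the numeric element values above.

β3 stroke→Sf1  (Sf1 (Sf) sets flow on bond)
β0 stroke→J1  (common-f at J1 fixed by 3)
β1 stroke→J1  (1-jn J1 has f-setter on 3)
β2 stroke→J1  (common-f at J1 fixed by 3)
β5 stroke→J2  (prefer integral on C3)
β4 stroke→R1  (0-jn J2 has e-setter on 5)

dq_C3/dt = F_Sf1 - q_C3/8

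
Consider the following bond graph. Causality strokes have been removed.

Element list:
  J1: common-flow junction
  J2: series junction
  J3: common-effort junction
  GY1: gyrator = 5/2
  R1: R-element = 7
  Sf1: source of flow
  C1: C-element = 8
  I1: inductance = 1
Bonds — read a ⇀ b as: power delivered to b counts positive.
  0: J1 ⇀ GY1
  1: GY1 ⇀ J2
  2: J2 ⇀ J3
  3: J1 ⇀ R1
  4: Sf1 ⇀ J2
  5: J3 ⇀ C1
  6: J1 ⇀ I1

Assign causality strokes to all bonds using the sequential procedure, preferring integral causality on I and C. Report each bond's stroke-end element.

b4 |Sf1  (Sf1 (Sf) sets flow on bond)
b1 |J2  (1-jn J2 has f-setter on 4)
b2 |J2  (1-jn J2 has f-setter on 4)
b5 |J3  (only one effort-in slot at J3)
b0 |J1  (through GY1, causality inverts; strokes same side of GY1)
b6 |I1  (I1 integral (f out))
b3 |J1  (common-f at J1 fixed by 6)

bond 0 |J1
bond 1 |J2
bond 2 |J2
bond 3 |J1
bond 4 |Sf1
bond 5 |J3
bond 6 |I1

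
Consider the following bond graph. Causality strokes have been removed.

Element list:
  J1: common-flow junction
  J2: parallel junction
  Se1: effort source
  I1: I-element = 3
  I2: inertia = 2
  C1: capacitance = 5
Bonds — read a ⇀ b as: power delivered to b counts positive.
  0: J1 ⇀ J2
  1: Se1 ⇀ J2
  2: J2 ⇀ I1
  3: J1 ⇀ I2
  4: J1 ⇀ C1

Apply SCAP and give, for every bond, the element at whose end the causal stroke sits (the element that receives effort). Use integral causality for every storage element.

#1 |J2  (Se1 fixes effort; stroke away)
#0 |J1  (0-jn J2 has e-setter on 1)
#2 |I1  (0-jn J2 has e-setter on 1)
#3 |I2  (I2: I, integral causality)
#4 |J1  (J1: bond 3 brought flow, rest push out)

#0 →J1
#1 →J2
#2 →I1
#3 →I2
#4 →J1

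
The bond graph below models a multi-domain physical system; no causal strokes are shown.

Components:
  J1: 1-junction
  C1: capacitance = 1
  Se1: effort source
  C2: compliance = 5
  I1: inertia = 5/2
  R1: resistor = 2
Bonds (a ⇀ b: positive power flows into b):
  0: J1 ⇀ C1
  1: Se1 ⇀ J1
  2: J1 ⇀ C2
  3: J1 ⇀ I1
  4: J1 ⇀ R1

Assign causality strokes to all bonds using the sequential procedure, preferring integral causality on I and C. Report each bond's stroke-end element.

b0 stroke→J1
b1 stroke→J1
b2 stroke→J1
b3 stroke→I1
b4 stroke→J1

#1 stroke→J1  (Se1 fixes effort; stroke away)
#0 stroke→J1  (C1 outputs effort q/C1)
#2 stroke→J1  (C2 integral (e out))
#3 stroke→I1  (prefer integral on I1)
#4 stroke→J1  (common-f at J1 fixed by 3)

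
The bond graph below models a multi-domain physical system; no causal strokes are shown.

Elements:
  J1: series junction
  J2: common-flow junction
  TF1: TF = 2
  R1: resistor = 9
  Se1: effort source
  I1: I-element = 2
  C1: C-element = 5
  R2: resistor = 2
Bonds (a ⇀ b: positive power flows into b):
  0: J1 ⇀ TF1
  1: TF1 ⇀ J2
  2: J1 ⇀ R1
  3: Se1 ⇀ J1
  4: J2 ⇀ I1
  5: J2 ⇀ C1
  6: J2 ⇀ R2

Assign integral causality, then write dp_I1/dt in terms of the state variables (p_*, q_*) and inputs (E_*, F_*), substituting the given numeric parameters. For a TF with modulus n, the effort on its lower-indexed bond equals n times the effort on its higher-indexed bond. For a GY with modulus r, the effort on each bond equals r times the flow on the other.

dp_I1/dt = E_Se1/2 - 17*p_I1/8 - q_C1/5

bond 3 stroke→J1  (Se1: effort source, stroke at far end)
bond 4 stroke→I1  (I1: I, integral causality)
bond 1 stroke→J2  (J2 flow already set via bond 4)
bond 5 stroke→J2  (J2: bond 4 brought flow, rest push out)
bond 6 stroke→J2  (J2: bond 4 brought flow, rest push out)
bond 0 stroke→TF1  (TF1: transformer flips bond 1)
bond 2 stroke→J1  (common-f at J1 fixed by 0)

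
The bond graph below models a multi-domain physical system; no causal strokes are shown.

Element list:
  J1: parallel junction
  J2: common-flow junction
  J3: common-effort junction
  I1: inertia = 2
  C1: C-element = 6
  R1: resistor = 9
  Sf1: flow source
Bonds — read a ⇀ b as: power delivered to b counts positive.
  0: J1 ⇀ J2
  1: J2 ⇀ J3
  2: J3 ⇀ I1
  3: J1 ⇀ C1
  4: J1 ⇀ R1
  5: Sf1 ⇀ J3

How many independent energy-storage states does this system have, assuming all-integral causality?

#5 →Sf1  (source Sf1 imposes f)
#2 →I1  (I1 outputs flow p/I1)
#1 →J3  (only one effort-in slot at J3)
#0 →J2  (1-jn J2 has f-setter on 1)
#3 →J1  (C1 integral (e out))
#4 →R1  (J1: bond 3 brought effort, rest push out)

2  (C1, I1 all integral)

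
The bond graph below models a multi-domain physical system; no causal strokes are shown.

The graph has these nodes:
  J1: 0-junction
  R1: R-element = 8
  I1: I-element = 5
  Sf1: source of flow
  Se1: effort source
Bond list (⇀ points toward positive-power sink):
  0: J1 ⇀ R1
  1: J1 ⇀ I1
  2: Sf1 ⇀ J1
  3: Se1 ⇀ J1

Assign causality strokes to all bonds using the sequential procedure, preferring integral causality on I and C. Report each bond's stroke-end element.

β0 |R1
β1 |I1
β2 |Sf1
β3 |J1

bond 2 →Sf1  (Sf1 (Sf) sets flow on bond)
bond 3 →J1  (source Se1 imposes e)
bond 0 →R1  (J1: bond 3 brought effort, rest push out)
bond 1 →I1  (J1 effort already set via bond 3)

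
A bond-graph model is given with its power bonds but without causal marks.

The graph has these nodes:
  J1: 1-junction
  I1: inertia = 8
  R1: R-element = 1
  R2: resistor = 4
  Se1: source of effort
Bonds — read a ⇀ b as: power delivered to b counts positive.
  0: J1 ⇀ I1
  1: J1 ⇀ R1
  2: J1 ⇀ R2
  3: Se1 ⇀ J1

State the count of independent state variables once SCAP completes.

β3 stroke at J1  (Se1 fixes effort; stroke away)
β0 stroke at I1  (I1 integral (f out))
β1 stroke at J1  (J1: bond 0 brought flow, rest push out)
β2 stroke at J1  (1-jn J1 has f-setter on 0)

1  (I1 all integral)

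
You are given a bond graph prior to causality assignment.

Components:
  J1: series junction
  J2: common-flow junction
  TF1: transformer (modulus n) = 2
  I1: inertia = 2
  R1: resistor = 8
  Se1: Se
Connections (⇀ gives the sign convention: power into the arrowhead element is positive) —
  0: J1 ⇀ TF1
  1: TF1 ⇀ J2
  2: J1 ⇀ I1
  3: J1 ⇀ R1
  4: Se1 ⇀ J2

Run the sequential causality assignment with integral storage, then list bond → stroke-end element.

β0 stroke→J1
β1 stroke→TF1
β2 stroke→I1
β3 stroke→J1
β4 stroke→J2

#4 |J2  (Se1 fixes effort; stroke away)
#1 |TF1  (J2: last free bond brings flow in)
#0 |J1  (TF TF1: opposite of bond 1)
#2 |I1  (prefer integral on I1)
#3 |J1  (J1 flow already set via bond 2)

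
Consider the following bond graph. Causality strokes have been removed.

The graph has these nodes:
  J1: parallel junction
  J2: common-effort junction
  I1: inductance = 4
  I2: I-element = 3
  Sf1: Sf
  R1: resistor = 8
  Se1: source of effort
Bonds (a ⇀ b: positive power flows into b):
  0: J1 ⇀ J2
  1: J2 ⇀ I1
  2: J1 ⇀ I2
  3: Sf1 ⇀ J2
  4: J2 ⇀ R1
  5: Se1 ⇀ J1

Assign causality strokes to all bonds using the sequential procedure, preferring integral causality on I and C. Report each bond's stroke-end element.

β0 stroke at J2
β1 stroke at I1
β2 stroke at I2
β3 stroke at Sf1
β4 stroke at R1
β5 stroke at J1

β3 →Sf1  (Sf1 fixes flow; stroke at Sf1)
β5 →J1  (source Se1 imposes e)
β0 →J2  (J1: bond 5 brought effort, rest push out)
β2 →I2  (common-e at J1 fixed by 5)
β1 →I1  (common-e at J2 fixed by 0)
β4 →R1  (J2: bond 0 brought effort, rest push out)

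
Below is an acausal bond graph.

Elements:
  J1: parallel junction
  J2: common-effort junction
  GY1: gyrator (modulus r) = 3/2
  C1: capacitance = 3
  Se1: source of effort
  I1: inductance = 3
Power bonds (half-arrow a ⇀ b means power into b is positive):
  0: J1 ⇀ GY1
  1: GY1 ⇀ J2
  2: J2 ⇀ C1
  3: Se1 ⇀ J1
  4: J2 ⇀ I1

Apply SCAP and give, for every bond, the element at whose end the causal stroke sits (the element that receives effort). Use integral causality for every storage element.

β0 stroke at GY1
β1 stroke at GY1
β2 stroke at J2
β3 stroke at J1
β4 stroke at I1

#3 stroke→J1  (Se1 (Se) sets effort on bond)
#0 stroke→GY1  (J1: bond 3 brought effort, rest push out)
#1 stroke→GY1  (GY1 both-in/both-out from 0)
#2 stroke→J2  (C1 outputs effort q/C1)
#4 stroke→I1  (J2: bond 2 brought effort, rest push out)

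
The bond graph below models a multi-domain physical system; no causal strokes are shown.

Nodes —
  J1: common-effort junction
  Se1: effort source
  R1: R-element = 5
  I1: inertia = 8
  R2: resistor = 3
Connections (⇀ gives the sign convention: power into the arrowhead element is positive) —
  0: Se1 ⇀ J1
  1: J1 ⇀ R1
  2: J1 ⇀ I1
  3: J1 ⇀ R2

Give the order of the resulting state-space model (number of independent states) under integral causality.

b0 stroke→J1  (Se1: effort source, stroke at far end)
b1 stroke→R1  (J1: bond 0 brought effort, rest push out)
b2 stroke→I1  (common-e at J1 fixed by 0)
b3 stroke→R2  (0-jn J1 has e-setter on 0)

1  (I1 all integral)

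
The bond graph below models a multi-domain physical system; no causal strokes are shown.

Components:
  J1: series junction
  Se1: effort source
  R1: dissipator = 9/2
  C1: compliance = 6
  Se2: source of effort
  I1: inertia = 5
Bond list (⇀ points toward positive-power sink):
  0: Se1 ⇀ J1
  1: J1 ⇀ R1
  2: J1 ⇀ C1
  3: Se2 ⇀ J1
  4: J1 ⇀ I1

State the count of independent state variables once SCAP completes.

bond 0 →J1  (Se1 fixes effort; stroke away)
bond 3 →J1  (Se2: effort source, stroke at far end)
bond 2 →J1  (C1 integral (e out))
bond 4 →I1  (I1: I, integral causality)
bond 1 →J1  (J1: bond 4 brought flow, rest push out)

2  (C1, I1 all integral)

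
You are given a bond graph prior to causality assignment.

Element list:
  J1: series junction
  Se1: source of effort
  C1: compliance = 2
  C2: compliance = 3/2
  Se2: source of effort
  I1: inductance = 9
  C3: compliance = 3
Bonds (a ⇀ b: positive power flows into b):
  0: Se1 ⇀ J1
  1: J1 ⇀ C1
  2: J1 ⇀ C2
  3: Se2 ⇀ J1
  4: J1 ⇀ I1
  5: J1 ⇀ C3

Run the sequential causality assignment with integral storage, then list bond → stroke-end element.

b0 stroke→J1  (Se1 fixes effort; stroke away)
b3 stroke→J1  (Se2 (Se) sets effort on bond)
b1 stroke→J1  (C1 integral (e out))
b2 stroke→J1  (C2 outputs effort q/C2)
b4 stroke→I1  (I1 integral (f out))
b5 stroke→J1  (J1 flow already set via bond 4)

bond 0 stroke→J1
bond 1 stroke→J1
bond 2 stroke→J1
bond 3 stroke→J1
bond 4 stroke→I1
bond 5 stroke→J1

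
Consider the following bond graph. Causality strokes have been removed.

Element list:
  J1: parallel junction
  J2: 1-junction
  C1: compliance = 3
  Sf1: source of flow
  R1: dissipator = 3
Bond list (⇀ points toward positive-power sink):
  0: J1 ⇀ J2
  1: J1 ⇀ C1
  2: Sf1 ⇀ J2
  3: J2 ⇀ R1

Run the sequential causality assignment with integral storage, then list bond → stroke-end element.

β2 |Sf1  (Sf1 fixes flow; stroke at Sf1)
β0 |J2  (common-f at J2 fixed by 2)
β3 |J2  (1-jn J2 has f-setter on 2)
β1 |J1  (closing 0-jn rule on J1)

bond 0 →J2
bond 1 →J1
bond 2 →Sf1
bond 3 →J2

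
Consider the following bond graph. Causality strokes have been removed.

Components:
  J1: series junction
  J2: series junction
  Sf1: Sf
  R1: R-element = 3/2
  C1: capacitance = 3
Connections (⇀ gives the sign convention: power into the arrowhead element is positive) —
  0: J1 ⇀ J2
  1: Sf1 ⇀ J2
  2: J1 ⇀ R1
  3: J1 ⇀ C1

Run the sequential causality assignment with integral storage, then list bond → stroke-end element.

#0 →J2
#1 →Sf1
#2 →J1
#3 →J1

b1 →Sf1  (Sf1: flow source, stroke at near end)
b0 →J2  (1-jn J2 has f-setter on 1)
b2 →J1  (J1: bond 0 brought flow, rest push out)
b3 →J1  (J1: bond 0 brought flow, rest push out)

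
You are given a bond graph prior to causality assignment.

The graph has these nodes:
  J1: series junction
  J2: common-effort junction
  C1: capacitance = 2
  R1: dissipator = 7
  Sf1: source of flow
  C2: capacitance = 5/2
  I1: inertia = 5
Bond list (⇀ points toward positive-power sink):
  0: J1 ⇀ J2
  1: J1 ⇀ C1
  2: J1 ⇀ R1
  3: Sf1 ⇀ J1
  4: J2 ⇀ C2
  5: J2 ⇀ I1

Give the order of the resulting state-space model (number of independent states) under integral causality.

3  (C1, C2, I1 all integral)

#3 →Sf1  (Sf1 (Sf) sets flow on bond)
#0 →J1  (J1 flow already set via bond 3)
#1 →J1  (J1 flow already set via bond 3)
#2 →J1  (common-f at J1 fixed by 3)
#4 →J2  (prefer integral on C2)
#5 →I1  (common-e at J2 fixed by 4)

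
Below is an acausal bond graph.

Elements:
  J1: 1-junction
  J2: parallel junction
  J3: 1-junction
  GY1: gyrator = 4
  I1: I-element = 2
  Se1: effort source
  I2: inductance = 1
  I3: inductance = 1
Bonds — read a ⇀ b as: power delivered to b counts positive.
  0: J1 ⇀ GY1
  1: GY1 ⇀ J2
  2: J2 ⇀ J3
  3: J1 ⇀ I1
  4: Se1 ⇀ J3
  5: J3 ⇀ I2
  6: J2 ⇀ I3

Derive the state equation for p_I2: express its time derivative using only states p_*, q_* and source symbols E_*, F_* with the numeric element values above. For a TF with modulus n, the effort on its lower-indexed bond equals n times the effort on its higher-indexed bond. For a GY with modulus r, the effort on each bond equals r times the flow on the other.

b4 →J3  (source Se1 imposes e)
b3 →I1  (I1: I, integral causality)
b0 →J1  (J1: bond 3 brought flow, rest push out)
b1 →J2  (GY1 both-in/both-out from 0)
b2 →J3  (J2: bond 1 brought effort, rest push out)
b6 →I3  (J2 effort already set via bond 1)
b5 →I2  (J3: last free bond brings flow in)

dp_I2/dt = E_Se1 + 2*p_I1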